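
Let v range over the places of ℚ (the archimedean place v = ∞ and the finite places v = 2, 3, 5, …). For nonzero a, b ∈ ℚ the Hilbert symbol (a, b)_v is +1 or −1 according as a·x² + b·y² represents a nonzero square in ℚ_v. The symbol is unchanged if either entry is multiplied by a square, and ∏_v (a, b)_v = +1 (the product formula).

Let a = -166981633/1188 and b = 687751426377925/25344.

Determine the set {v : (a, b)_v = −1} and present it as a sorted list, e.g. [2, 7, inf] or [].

[2, 3, 7, 11, 17, 29]

(a, b) ≡ (-90321, 9376367) mod (ℚ^×)²; places V = {2, 3, 5, 7, 11, 13, 17, 19, 23, 29, ∞}.
(a,b)_3: α=-3, u≡1; β=-2, v≡2 (mod 3); (1|3)=+1, (2|3)=-1; sign (−1)^0·+1^-2·-1^-3 = -1.
(a,b)_17: α=1, u≡1; β=1, v≡12 (mod 17); (1|17)=+1, (12|17)=-1; sign (−1)^0·+1^1·-1^1 = -1.
(a,b)_29: α=0, u≡10; β=1, v≡27 (mod 29); (10|29)=-1, (27|29)=-1; sign (−1)^0·-1^1·-1^0 = -1.
(a,b)_23: α=1, u≡18; β=2, v≡9 (mod 23); (18|23)=+1, (9|23)=+1; sign (−1)^0·+1^2·+1^1 = +1.
(a,b)_∞: sgn(-90321)=−, sgn(9376367)=+, so +1.
(a,b)_19: α=2, u≡4; β=3, v≡4 (mod 19); (4|19)=+1, (4|19)=+1; sign (−1)^0·+1^3·+1^2 = +1.
(a,b)_13: α=2, u≡12; β=3, v≡7 (mod 13); (12|13)=+1, (7|13)=-1; sign (−1)^0·+1^3·-1^2 = +1.
(a,b)_7: α=1, u≡5; β=1, v≡5 (mod 7); (5|7)=-1, (5|7)=-1; sign (−1)^1·-1^1·-1^1 = -1.
(a,b)_2: α=-2, β=-8; u≡7, v≡7 (mod 8); ε(u)ε(v)=1·1, αω(v)=-2·0, βω(u)=-8·0; sum ≡ 1  ⇒  -1.
(a,b)_11: α=-1, u≡8; β=-1, v≡6 (mod 11); (8|11)=-1, (6|11)=-1; sign (−1)^1·-1^-1·-1^-1 = -1.
(a,b)_5: α=0, u≡4; β=2, v≡3 (mod 5); (4|5)=+1, (3|5)=-1; sign (−1)^0·+1^2·-1^0 = +1.
|Ram(-90321, 9376367)| = 6, even; anisotropic at {2, 3, 7, 11, 17, 29}.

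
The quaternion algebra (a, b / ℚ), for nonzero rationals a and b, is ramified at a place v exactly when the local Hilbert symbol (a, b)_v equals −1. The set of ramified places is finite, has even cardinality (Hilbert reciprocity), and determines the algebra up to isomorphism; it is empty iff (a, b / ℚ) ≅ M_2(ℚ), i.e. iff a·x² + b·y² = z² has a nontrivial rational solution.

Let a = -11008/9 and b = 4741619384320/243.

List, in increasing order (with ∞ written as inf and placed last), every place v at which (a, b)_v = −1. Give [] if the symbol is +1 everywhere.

[2, 3, 5, 7]

(a, b) ≡ (-43, 117390) mod (ℚ^×)²; places V = {2, 3, 5, 7, 13, 43, ∞}.
(a,b)_7: α=0, u≡5; β=1, v≡3 (mod 7); (5|7)=-1, (3|7)=-1; sign (−1)^0·-1^1·-1^0 = -1.
(a,b)_5: α=0, u≡3; β=1, v≡3 (mod 5); (3|5)=-1, (3|5)=-1; sign (−1)^0·-1^1·-1^0 = -1.
(a,b)_3: α=-2, u≡2; β=-5, v≡1 (mod 3); (2|3)=-1, (1|3)=+1; sign (−1)^0·-1^-5·+1^-2 = -1.
(a,b)_2: α=8, β=17; u≡5, v≡7 (mod 8); ε(u)ε(v)=0·1, αω(v)=8·0, βω(u)=17·1; sum ≡ 1  ⇒  -1.
(a,b)_13: α=0, u≡9; β=1, v≡7 (mod 13); (9|13)=+1, (7|13)=-1; sign (−1)^0·+1^1·-1^0 = +1.
(a,b)_43: α=1, u≡5; β=3, v≡1 (mod 43); (5|43)=-1, (1|43)=+1; sign (−1)^1·-1^3·+1^1 = +1.
(a,b)_∞: sgn(-43)=−, sgn(117390)=+, so +1.
(-43, 117390 / ℚ) ramifies at {2, 3, 5, 7}: a division algebra.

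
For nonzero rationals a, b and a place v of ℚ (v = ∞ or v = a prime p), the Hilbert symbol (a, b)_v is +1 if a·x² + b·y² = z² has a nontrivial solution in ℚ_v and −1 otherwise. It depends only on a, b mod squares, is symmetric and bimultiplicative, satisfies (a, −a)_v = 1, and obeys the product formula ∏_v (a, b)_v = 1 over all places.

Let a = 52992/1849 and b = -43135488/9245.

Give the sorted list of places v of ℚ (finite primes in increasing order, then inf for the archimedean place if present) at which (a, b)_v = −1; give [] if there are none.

[2, 5, 23, 37]

Mod squares: a ≡ 23, b ≡ -93610. Check v ∈ {∞, 2, 3, 5, 11, 23, 37, 43}.
v=5: a=5^0·(≡3), b=5^-1·(≡3) mod 5; (3|5)=-1, (3|5)=-1; (−1)^{0·-1·2}·(-1)^-1·(-1)^0 = -1.
v=∞: 23 > 0 and -93610 < 0  ⇒  (a,b)_∞ = +1.
v=11: a=11^0·(≡5), b=11^1·(≡3) mod 11; (5|11)=+1, (3|11)=+1; (−1)^{0·1·5}·(+1)^1·(+1)^0 = +1.
v=2: v_2(a)=8, v_2(b)=9; units ≡ 7, 3 (mod 8); ε·ε+αω+βω = 1·1+8·1+9·0 ≡ 1  ⇒  (a,b)_2 = -1.
v=3: a=3^2·(≡2), b=3^2·(≡2) mod 3; (2|3)=-1, (2|3)=-1; (−1)^{2·2·1}·(-1)^2·(-1)^2 = +1.
v=37: a=37^0·(≡29), b=37^1·(≡13) mod 37; (29|37)=-1, (13|37)=-1; (−1)^{0·1·18}·(-1)^1·(-1)^0 = -1.
v=23: a=23^1·(≡3), b=23^1·(≡13) mod 23; (3|23)=+1, (13|23)=+1; (−1)^{1·1·11}·(+1)^1·(+1)^1 = -1.
v=43: a=43^-2·(≡16), b=43^-2·(≡1) mod 43; (16|43)=+1, (1|43)=+1; (−1)^{-2·-2·21}·(+1)^-2·(+1)^-2 = +1.
(23, -93610 / ℚ) ramifies at {2, 5, 23, 37}: a division algebra.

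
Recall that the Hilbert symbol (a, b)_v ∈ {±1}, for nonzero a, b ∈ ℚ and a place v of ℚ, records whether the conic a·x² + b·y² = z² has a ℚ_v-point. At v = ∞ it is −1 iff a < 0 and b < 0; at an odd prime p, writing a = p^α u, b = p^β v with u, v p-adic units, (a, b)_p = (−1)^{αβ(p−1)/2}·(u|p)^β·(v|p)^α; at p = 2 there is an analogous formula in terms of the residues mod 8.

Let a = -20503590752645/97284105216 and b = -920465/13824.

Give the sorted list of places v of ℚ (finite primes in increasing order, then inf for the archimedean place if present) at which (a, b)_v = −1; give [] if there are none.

(a, b) ≡ (-5, -390) mod (ℚ^×)²; places V = {2, 3, 5, 7, 11, 13, 17, 19, ∞}.
(a,b)_11: α=2, u≡10; β=0, v≡6 (mod 11); (10|11)=-1, (6|11)=-1; sign (−1)^0·-1^0·-1^2 = +1.
(a,b)_17: α=4, u≡5; β=2, v≡15 (mod 17); (5|17)=-1, (15|17)=+1; sign (−1)^0·-1^2·+1^4 = +1.
(a,b)_∞: sgn(-5)=−, sgn(-390)=−, so -1.
(a,b)_19: α=-4, u≡10; β=0, v≡6 (mod 19); (10|19)=-1, (6|19)=+1; sign (−1)^0·-1^0·+1^-4 = +1.
(a,b)_7: α=4, u≡4; β=2, v≡4 (mod 7); (4|7)=+1, (4|7)=+1; sign (−1)^0·+1^2·+1^4 = +1.
(a,b)_3: α=-6, u≡1; β=-3, v≡2 (mod 3); (1|3)=+1, (2|3)=-1; sign (−1)^0·+1^-3·-1^-6 = +1.
(a,b)_5: α=1, u≡1; β=1, v≡3 (mod 5); (1|5)=+1, (3|5)=-1; sign (−1)^0·+1^1·-1^1 = -1.
(a,b)_2: α=-10, β=-9; u≡3, v≡5 (mod 8); ε(u)ε(v)=1·0, αω(v)=-10·1, βω(u)=-9·1; sum ≡ 1  ⇒  -1.
(a,b)_13: α=2, u≡8; β=1, v≡9 (mod 13); (8|13)=-1, (9|13)=+1; sign (−1)^0·-1^1·+1^2 = -1.
|Ram(-5, -390)| = 4, even; anisotropic at {2, 5, 13, ∞}.

[2, 5, 13, inf]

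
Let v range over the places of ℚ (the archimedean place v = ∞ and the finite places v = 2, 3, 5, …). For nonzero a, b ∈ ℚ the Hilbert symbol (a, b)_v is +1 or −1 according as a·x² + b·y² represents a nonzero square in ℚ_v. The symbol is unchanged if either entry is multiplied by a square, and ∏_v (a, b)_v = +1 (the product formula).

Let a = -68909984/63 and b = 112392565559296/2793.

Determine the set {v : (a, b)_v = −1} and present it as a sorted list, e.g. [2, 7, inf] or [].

[13, 19]

Mod squares: a ≡ -182, b ≡ 57. Check v ∈ {∞, 2, 3, 7, 11, 13, 19, 37}.
v=37: a=37^2·(≡25), b=37^4·(≡17) mod 37; (25|37)=+1, (17|37)=-1; (−1)^{2·4·18}·(+1)^4·(-1)^2 = +1.
v=2: v_2(a)=5, v_2(b)=12; units ≡ 5, 1 (mod 8); ε·ε+αω+βω = 0·0+5·0+12·1 ≡ 0  ⇒  (a,b)_2 = +1.
v=3: a=3^-2·(≡1), b=3^-1·(≡1) mod 3; (1|3)=+1, (1|3)=+1; (−1)^{-2·-1·1}·(+1)^-1·(+1)^-2 = +1.
v=∞: -182 < 0 and 57 > 0  ⇒  (a,b)_∞ = +1.
v=11: a=11^2·(≡4), b=11^4·(≡10) mod 11; (4|11)=+1, (10|11)=-1; (−1)^{2·4·5}·(+1)^4·(-1)^2 = +1.
v=19: a=19^0·(≡15), b=19^-1·(≡10) mod 19; (15|19)=-1, (10|19)=-1; (−1)^{0·-1·9}·(-1)^-1·(-1)^0 = -1.
v=7: a=7^-1·(≡2), b=7^-2·(≡1) mod 7; (2|7)=+1, (1|7)=+1; (−1)^{-1·-2·3}·(+1)^-2·(+1)^-1 = +1.
v=13: a=13^1·(≡9), b=13^0·(≡2) mod 13; (9|13)=+1, (2|13)=-1; (−1)^{1·0·6}·(+1)^0·(-1)^1 = -1.
(-182, 57 / ℚ) ramifies at {13, 19}: a division algebra.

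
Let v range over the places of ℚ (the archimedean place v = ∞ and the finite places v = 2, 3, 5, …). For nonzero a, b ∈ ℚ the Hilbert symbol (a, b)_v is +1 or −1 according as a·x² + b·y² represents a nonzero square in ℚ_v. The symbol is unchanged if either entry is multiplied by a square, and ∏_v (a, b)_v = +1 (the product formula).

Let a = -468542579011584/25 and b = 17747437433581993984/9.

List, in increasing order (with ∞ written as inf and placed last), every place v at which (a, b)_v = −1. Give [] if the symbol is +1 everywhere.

[7, 17]

(a, b) ≡ (-231, 34) mod (ℚ^×)²; places V = {2, 3, 5, 7, 11, 17, ∞}.
(a,b)_7: α=3, u≡4; β=6, v≡5 (mod 7); (4|7)=+1, (5|7)=-1; sign (−1)^0·+1^6·-1^3 = -1.
(a,b)_11: α=3, u≡5; β=4, v≡5 (mod 11); (5|11)=+1, (5|11)=+1; sign (−1)^0·+1^4·+1^3 = +1.
(a,b)_17: α=4, u≡12; β=3, v≡9 (mod 17); (12|17)=-1, (9|17)=+1; sign (−1)^0·-1^3·+1^4 = -1.
(a,b)_5: α=-2, u≡1; β=0, v≡1 (mod 5); (1|5)=+1, (1|5)=+1; sign (−1)^0·+1^0·+1^-2 = +1.
(a,b)_3: α=1, u≡1; β=-2, v≡1 (mod 3); (1|3)=+1, (1|3)=+1; sign (−1)^0·+1^-2·+1^1 = +1.
(a,b)_2: α=12, β=21; u≡1, v≡1 (mod 8); ε(u)ε(v)=0·0, αω(v)=12·0, βω(u)=21·0; sum ≡ 0  ⇒  +1.
(a,b)_∞: sgn(-231)=−, sgn(34)=+, so +1.
(-231, 34 / ℚ) ramifies at {7, 17}: a division algebra.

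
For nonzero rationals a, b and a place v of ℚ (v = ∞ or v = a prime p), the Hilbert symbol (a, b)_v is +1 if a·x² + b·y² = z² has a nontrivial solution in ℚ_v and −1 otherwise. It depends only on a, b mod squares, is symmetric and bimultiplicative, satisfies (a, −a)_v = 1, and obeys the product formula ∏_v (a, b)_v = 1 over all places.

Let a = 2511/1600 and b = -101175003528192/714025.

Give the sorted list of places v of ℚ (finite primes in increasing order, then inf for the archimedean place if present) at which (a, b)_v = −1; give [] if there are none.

Mod squares: a ≡ 31, b ≡ -10080983. Check v ∈ {∞, 2, 3, 5, 11, 13, 17, 31, 37, 47}.
v=47: a=47^0·(≡10), b=47^1·(≡44) mod 47; (10|47)=-1, (44|47)=-1; (−1)^{0·1·23}·(-1)^1·(-1)^0 = -1.
v=13: a=13^0·(≡2), b=13^-4·(≡9) mod 13; (2|13)=-1, (9|13)=+1; (−1)^{0·-4·6}·(-1)^-4·(+1)^0 = +1.
v=5: a=5^-2·(≡4), b=5^-2·(≡3) mod 5; (4|5)=+1, (3|5)=-1; (−1)^{-2·-2·2}·(+1)^-2·(-1)^-2 = +1.
v=2: v_2(a)=-6, v_2(b)=10; units ≡ 7, 1 (mod 8); ε·ε+αω+βω = 1·0+-6·0+10·0 ≡ 0  ⇒  (a,b)_2 = +1.
v=37: a=37^0·(≡20), b=37^1·(≡12) mod 37; (20|37)=-1, (12|37)=+1; (−1)^{0·1·18}·(-1)^1·(+1)^0 = -1.
v=17: a=17^0·(≡6), b=17^1·(≡3) mod 17; (6|17)=-1, (3|17)=-1; (−1)^{0·1·8}·(-1)^1·(-1)^0 = -1.
v=11: a=11^0·(≡5), b=11^3·(≡1) mod 11; (5|11)=+1, (1|11)=+1; (−1)^{0·3·5}·(+1)^3·(+1)^0 = +1.
v=∞: 31 > 0 and -10080983 < 0  ⇒  (a,b)_∞ = +1.
v=3: a=3^4·(≡1), b=3^4·(≡1) mod 3; (1|3)=+1, (1|3)=+1; (−1)^{4·4·1}·(+1)^4·(+1)^4 = +1.
v=31: a=31^1·(≡1), b=31^1·(≡8) mod 31; (1|31)=+1, (8|31)=+1; (−1)^{1·1·15}·(+1)^1·(+1)^1 = -1.
|Ram(31, -10080983)| = 4, even; anisotropic at {17, 31, 37, 47}.

[17, 31, 37, 47]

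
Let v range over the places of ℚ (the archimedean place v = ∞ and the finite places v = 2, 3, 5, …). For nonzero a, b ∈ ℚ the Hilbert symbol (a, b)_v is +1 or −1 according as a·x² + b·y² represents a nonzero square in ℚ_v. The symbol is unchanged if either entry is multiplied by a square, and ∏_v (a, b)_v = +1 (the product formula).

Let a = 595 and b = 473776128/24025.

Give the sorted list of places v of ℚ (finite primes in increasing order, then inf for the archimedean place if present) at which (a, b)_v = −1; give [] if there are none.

(a, b) ≡ (595, 357) mod (ℚ^×)²; places V = {2, 3, 5, 7, 17, 31, ∞}.
(a,b)_5: α=1, u≡4; β=-2, v≡3 (mod 5); (4|5)=+1, (3|5)=-1; sign (−1)^0·+1^-2·-1^1 = -1.
(a,b)_31: α=0, u≡6; β=-2, v≡16 (mod 31); (6|31)=-1, (16|31)=+1; sign (−1)^0·-1^-2·+1^0 = +1.
(a,b)_7: α=1, u≡1; β=1, v≡4 (mod 7); (1|7)=+1, (4|7)=+1; sign (−1)^1·+1^1·+1^1 = -1.
(a,b)_∞: sgn(595)=+, sgn(357)=+, so +1.
(a,b)_3: α=0, u≡1; β=5, v≡2 (mod 3); (1|3)=+1, (2|3)=-1; sign (−1)^0·+1^5·-1^0 = +1.
(a,b)_17: α=1, u≡1; β=1, v≡16 (mod 17); (1|17)=+1, (16|17)=+1; sign (−1)^0·+1^1·+1^1 = +1.
(a,b)_2: α=0, β=14; u≡3, v≡5 (mod 8); ε(u)ε(v)=1·0, αω(v)=0·1, βω(u)=14·1; sum ≡ 0  ⇒  +1.
|Ram(595, 357)| = 2, even; anisotropic at {5, 7}.

[5, 7]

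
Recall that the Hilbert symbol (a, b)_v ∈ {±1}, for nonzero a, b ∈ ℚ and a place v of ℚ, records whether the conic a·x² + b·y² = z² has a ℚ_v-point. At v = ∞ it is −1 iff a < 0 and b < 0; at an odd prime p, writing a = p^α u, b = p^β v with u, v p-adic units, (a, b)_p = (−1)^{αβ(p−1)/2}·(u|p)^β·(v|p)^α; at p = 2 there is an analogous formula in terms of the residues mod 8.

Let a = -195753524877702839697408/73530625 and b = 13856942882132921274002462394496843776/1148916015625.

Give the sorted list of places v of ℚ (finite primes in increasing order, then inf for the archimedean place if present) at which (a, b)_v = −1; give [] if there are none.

Mod squares: a ≡ -32338, b ≡ 1551. Check v ∈ {∞, 2, 3, 5, 7, 11, 17, 19, 23, 37, 47}.
v=2: v_2(a)=15, v_2(b)=20; units ≡ 7, 7 (mod 8); ε·ε+αω+βω = 1·1+15·0+20·0 ≡ 1  ⇒  (a,b)_2 = -1.
v=3: a=3^14·(≡2), b=3^21·(≡1) mod 3; (2|3)=-1, (1|3)=+1; (−1)^{14·21·1}·(-1)^21·(+1)^14 = -1.
v=5: a=5^-4·(≡3), b=5^-10·(≡4) mod 5; (3|5)=-1, (4|5)=+1; (−1)^{-4·-10·2}·(-1)^-10·(+1)^-4 = +1.
v=7: a=7^-6·(≡2), b=7^-6·(≡1) mod 7; (2|7)=+1, (1|7)=+1; (−1)^{-6·-6·3}·(+1)^-6·(+1)^-6 = +1.
v=11: a=11^2·(≡8), b=11^5·(≡3) mod 11; (8|11)=-1, (3|11)=+1; (−1)^{2·5·5}·(-1)^5·(+1)^2 = -1.
v=∞: -32338 < 0 and 1551 > 0  ⇒  (a,b)_∞ = +1.
v=17: a=17^2·(≡15), b=17^2·(≡13) mod 17; (15|17)=+1, (13|17)=+1; (−1)^{2·2·8}·(+1)^2·(+1)^2 = +1.
v=19: a=19^1·(≡12), b=19^2·(≡14) mod 19; (12|19)=-1, (14|19)=-1; (−1)^{1·2·9}·(-1)^2·(-1)^1 = -1.
v=47: a=47^2·(≡40), b=47^3·(≡5) mod 47; (40|47)=-1, (5|47)=-1; (−1)^{2·3·23}·(-1)^3·(-1)^2 = -1.
v=23: a=23^1·(≡15), b=23^2·(≡11) mod 23; (15|23)=-1, (11|23)=-1; (−1)^{1·2·11}·(-1)^2·(-1)^1 = -1.
v=37: a=37^1·(≡14), b=37^2·(≡26) mod 37; (14|37)=-1, (26|37)=+1; (−1)^{1·2·18}·(-1)^2·(+1)^1 = +1.
(-32338, 1551 / ℚ) ramifies at {2, 3, 11, 19, 23, 47}: a division algebra.

[2, 3, 11, 19, 23, 47]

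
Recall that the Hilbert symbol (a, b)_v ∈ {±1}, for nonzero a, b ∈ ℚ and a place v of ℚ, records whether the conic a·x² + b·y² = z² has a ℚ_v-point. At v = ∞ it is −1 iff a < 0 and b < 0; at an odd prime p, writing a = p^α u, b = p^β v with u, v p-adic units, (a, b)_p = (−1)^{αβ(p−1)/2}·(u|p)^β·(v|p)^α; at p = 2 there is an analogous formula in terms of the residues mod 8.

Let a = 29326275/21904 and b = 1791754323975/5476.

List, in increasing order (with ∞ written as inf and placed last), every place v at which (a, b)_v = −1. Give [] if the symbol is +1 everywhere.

[2, 11]

(a, b) ≡ (451, 799) mod (ℚ^×)²; places V = {2, 3, 5, 7, 11, 17, 37, 41, 47, ∞}.
(a,b)_37: α=-2, u≡7; β=-2, v≡8 (mod 37); (7|37)=+1, (8|37)=-1; sign (−1)^0·+1^-2·-1^-2 = +1.
(a,b)_11: α=1, u≡7; β=2, v≡10 (mod 11); (7|11)=-1, (10|11)=-1; sign (−1)^0·-1^2·-1^1 = -1.
(a,b)_∞: sgn(451)=+, sgn(799)=+, so +1.
(a,b)_41: α=1, u≡3; β=2, v≡23 (mod 41); (3|41)=-1, (23|41)=+1; sign (−1)^0·-1^2·+1^1 = +1.
(a,b)_5: α=2, u≡4; β=2, v≡4 (mod 5); (4|5)=+1, (4|5)=+1; sign (−1)^0·+1^2·+1^2 = +1.
(a,b)_3: α=2, u≡1; β=2, v≡1 (mod 3); (1|3)=+1, (1|3)=+1; sign (−1)^0·+1^2·+1^2 = +1.
(a,b)_47: α=0, u≡7; β=1, v≡1 (mod 47); (7|47)=+1, (1|47)=+1; sign (−1)^0·+1^1·+1^0 = +1.
(a,b)_2: α=-4, β=-2; u≡3, v≡7 (mod 8); ε(u)ε(v)=1·1, αω(v)=-4·0, βω(u)=-2·1; sum ≡ 1  ⇒  -1.
(a,b)_7: α=0, u≡6; β=2, v≡1 (mod 7); (6|7)=-1, (1|7)=+1; sign (−1)^0·-1^2·+1^0 = +1.
(a,b)_17: α=2, u≡13; β=1, v≡4 (mod 17); (13|17)=+1, (4|17)=+1; sign (−1)^0·+1^1·+1^2 = +1.
Ram(451, 799) = {2, 11}; no ℚ_2-point on the conic.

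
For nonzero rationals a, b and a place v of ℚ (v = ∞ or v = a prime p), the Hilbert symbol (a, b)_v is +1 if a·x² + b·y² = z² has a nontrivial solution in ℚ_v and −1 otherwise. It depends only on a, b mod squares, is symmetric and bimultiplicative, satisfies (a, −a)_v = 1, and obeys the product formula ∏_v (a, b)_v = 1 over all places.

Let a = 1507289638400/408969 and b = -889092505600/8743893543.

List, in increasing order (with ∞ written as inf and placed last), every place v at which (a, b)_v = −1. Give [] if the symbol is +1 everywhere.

[3, 7, 11, 17, 19, 31]

Mod squares: a ≡ 4626006, b ≡ -133. Check v ∈ {∞, 2, 3, 5, 7, 11, 13, 17, 19, 31}.
v=19: a=19^1·(≡13), b=19^1·(≡18) mod 19; (13|19)=-1, (18|19)=-1; (−1)^{1·1·9}·(-1)^1·(-1)^1 = -1.
v=∞: 4626006 > 0 and -133 < 0  ⇒  (a,b)_∞ = +1.
v=31: a=31^1·(≡6), b=31^0·(≡17) mod 31; (6|31)=-1, (17|31)=-1; (−1)^{1·0·15}·(-1)^0·(-1)^1 = -1.
v=3: a=3^-7·(≡2), b=3^-6·(≡2) mod 3; (2|3)=-1, (2|3)=-1; (−1)^{-7·-6·1}·(-1)^-6·(-1)^-7 = -1.
v=2: v_2(a)=9, v_2(b)=16; units ≡ 3, 3 (mod 8); ε·ε+αω+βω = 1·1+9·1+16·1 ≡ 0  ⇒  (a,b)_2 = +1.
v=17: a=17^-1·(≡4), b=17^-2·(≡7) mod 17; (4|17)=+1, (7|17)=-1; (−1)^{-1·-2·8}·(+1)^-2·(-1)^-1 = -1.
v=7: a=7^1·(≡4), b=7^-3·(≡4) mod 7; (4|7)=+1, (4|7)=+1; (−1)^{1·-3·3}·(+1)^-3·(+1)^1 = -1.
v=11: a=11^-1·(≡4), b=11^-2·(≡6) mod 11; (4|11)=+1, (6|11)=-1; (−1)^{-1·-2·5}·(+1)^-2·(-1)^-1 = -1.
v=5: a=5^2·(≡4), b=5^2·(≡2) mod 5; (4|5)=+1, (2|5)=-1; (−1)^{2·2·2}·(+1)^2·(-1)^2 = +1.
v=13: a=13^4·(≡8), b=13^4·(≡12) mod 13; (8|13)=-1, (12|13)=+1; (−1)^{4·4·6}·(-1)^4·(+1)^4 = +1.
|Ram(4626006, -133)| = 6, even; anisotropic at {3, 7, 11, 17, 19, 31}.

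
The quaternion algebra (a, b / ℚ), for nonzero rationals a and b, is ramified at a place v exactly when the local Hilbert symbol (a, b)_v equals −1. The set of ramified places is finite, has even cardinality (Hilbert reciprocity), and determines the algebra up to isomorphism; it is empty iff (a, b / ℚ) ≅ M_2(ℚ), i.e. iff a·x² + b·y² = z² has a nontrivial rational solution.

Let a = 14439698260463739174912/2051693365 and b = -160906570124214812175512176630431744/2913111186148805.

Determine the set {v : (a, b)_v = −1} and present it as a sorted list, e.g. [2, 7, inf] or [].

[11, 13, 17, 19]

Mod squares: a ≡ 6630, b ≡ -312455. Check v ∈ {∞, 2, 3, 5, 7, 11, 13, 17, 19, 23}.
v=∞: 6630 > 0 and -312455 < 0  ⇒  (a,b)_∞ = +1.
v=2: v_2(a)=15, v_2(b)=22; units ≡ 3, 1 (mod 8); ε·ε+αω+βω = 1·0+15·0+22·1 ≡ 0  ⇒  (a,b)_2 = +1.
v=23: a=23^2·(≡12), b=23^3·(≡13) mod 23; (12|23)=+1, (13|23)=+1; (−1)^{2·3·11}·(+1)^3·(+1)^2 = +1.
v=17: a=17^-7·(≡9), b=17^-12·(≡5) mod 17; (9|17)=+1, (5|17)=-1; (−1)^{-7·-12·8}·(+1)^-12·(-1)^-7 = -1.
v=3: a=3^11·(≡2), b=3^18·(≡1) mod 3; (2|3)=-1, (1|3)=+1; (−1)^{11·18·1}·(-1)^18·(+1)^11 = +1.
v=5: a=5^-1·(≡4), b=5^-1·(≡1) mod 5; (4|5)=+1, (1|5)=+1; (−1)^{-1·-1·2}·(+1)^-1·(+1)^-1 = +1.
v=7: a=7^2·(≡1), b=7^4·(≡1) mod 7; (1|7)=+1, (1|7)=+1; (−1)^{2·4·3}·(+1)^4·(+1)^2 = +1.
v=19: a=19^2·(≡2), b=19^3·(≡16) mod 19; (2|19)=-1, (16|19)=+1; (−1)^{2·3·9}·(-1)^3·(+1)^2 = -1.
v=13: a=13^3·(≡12), b=13^5·(≡5) mod 13; (12|13)=+1, (5|13)=-1; (−1)^{3·5·6}·(+1)^5·(-1)^3 = -1.
v=11: a=11^2·(≡6), b=11^3·(≡2) mod 11; (6|11)=-1, (2|11)=-1; (−1)^{2·3·5}·(-1)^3·(-1)^2 = -1.
Ram(6630, -312455) = {11, 13, 17, 19}; no ℚ_11-point on the conic.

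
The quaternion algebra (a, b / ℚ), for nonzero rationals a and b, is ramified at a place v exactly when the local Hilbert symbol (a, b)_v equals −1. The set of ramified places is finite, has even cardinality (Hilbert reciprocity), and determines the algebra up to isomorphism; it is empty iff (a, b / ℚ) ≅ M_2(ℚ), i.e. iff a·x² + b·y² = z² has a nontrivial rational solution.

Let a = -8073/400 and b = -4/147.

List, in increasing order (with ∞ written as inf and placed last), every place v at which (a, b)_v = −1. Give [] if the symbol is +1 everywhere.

Mod squares: a ≡ -897, b ≡ -3. Check v ∈ {∞, 2, 3, 5, 7, 13, 23}.
v=5: a=5^-2·(≡2), b=5^0·(≡3) mod 5; (2|5)=-1, (3|5)=-1; (−1)^{-2·0·2}·(-1)^0·(-1)^-2 = +1.
v=3: a=3^3·(≡1), b=3^-1·(≡2) mod 3; (1|3)=+1, (2|3)=-1; (−1)^{3·-1·1}·(+1)^-1·(-1)^3 = +1.
v=7: a=7^0·(≡5), b=7^-2·(≡1) mod 7; (5|7)=-1, (1|7)=+1; (−1)^{0·-2·3}·(-1)^-2·(+1)^0 = +1.
v=23: a=23^1·(≡7), b=23^0·(≡20) mod 23; (7|23)=-1, (20|23)=-1; (−1)^{1·0·11}·(-1)^0·(-1)^1 = -1.
v=13: a=13^1·(≡12), b=13^0·(≡12) mod 13; (12|13)=+1, (12|13)=+1; (−1)^{1·0·6}·(+1)^0·(+1)^1 = +1.
v=2: v_2(a)=-4, v_2(b)=2; units ≡ 7, 5 (mod 8); ε·ε+αω+βω = 1·0+-4·1+2·0 ≡ 0  ⇒  (a,b)_2 = +1.
v=∞: -897 < 0 and -3 < 0  ⇒  (a,b)_∞ = -1.
(-897, -3 / ℚ) ramifies at {23, ∞}: a division algebra.

[23, inf]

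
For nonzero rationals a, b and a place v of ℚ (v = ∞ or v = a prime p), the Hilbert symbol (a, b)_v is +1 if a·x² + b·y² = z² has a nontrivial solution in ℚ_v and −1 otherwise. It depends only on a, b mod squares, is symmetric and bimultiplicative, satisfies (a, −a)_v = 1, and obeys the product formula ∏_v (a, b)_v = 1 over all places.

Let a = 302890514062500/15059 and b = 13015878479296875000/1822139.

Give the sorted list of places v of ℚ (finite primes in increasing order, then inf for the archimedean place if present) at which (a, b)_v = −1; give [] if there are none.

[2, 11, 13, 17]

Mod squares: a ≡ 11, b ≡ 170170. Check v ∈ {∞, 2, 3, 5, 7, 11, 13, 17, 37}.
v=5: a=5^8·(≡4), b=5^11·(≡4) mod 5; (4|5)=+1, (4|5)=+1; (−1)^{8·11·2}·(+1)^11·(+1)^8 = +1.
v=13: a=13^2·(≡7), b=13^3·(≡12) mod 13; (7|13)=-1, (12|13)=+1; (−1)^{2·3·6}·(-1)^3·(+1)^2 = -1.
v=11: a=11^-1·(≡9), b=11^-3·(≡1) mod 11; (9|11)=+1, (1|11)=+1; (−1)^{-1·-3·5}·(+1)^-3·(+1)^-1 = -1.
v=37: a=37^-2·(≡1), b=37^-2·(≡34) mod 37; (1|37)=+1, (34|37)=+1; (−1)^{-2·-2·18}·(+1)^-2·(+1)^-2 = +1.
v=17: a=17^2·(≡12), b=17^3·(≡14) mod 17; (12|17)=-1, (14|17)=-1; (−1)^{2·3·8}·(-1)^3·(-1)^2 = -1.
v=7: a=7^2·(≡1), b=7^3·(≡5) mod 7; (1|7)=+1, (5|7)=-1; (−1)^{2·3·3}·(+1)^3·(-1)^2 = +1.
v=∞: 11 > 0 and 170170 > 0  ⇒  (a,b)_∞ = +1.
v=3: a=3^4·(≡2), b=3^2·(≡1) mod 3; (2|3)=-1, (1|3)=+1; (−1)^{4·2·1}·(-1)^2·(+1)^4 = +1.
v=2: v_2(a)=2, v_2(b)=3; units ≡ 3, 5 (mod 8); ε·ε+αω+βω = 1·0+2·1+3·1 ≡ 1  ⇒  (a,b)_2 = -1.
|Ram(11, 170170)| = 4, even; anisotropic at {2, 11, 13, 17}.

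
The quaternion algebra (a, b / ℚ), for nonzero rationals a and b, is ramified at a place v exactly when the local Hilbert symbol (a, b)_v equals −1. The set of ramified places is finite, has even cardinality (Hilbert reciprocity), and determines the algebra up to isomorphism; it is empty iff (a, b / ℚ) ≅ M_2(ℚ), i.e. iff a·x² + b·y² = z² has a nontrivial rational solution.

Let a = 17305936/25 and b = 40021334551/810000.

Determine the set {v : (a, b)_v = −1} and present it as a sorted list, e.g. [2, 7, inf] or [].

Mod squares: a ≡ 1081621, b ≡ 22591. Check v ∈ {∞, 2, 3, 5, 11, 19, 23, 29, 31, 37, 41}.
v=5: a=5^-2·(≡1), b=5^-4·(≡1) mod 5; (1|5)=+1, (1|5)=+1; (−1)^{-2·-4·2}·(+1)^-4·(+1)^-2 = +1.
v=41: a=41^1·(≡23), b=41^1·(≡5) mod 41; (23|41)=+1, (5|41)=+1; (−1)^{1·1·20}·(+1)^1·(+1)^1 = +1.
v=2: v_2(a)=4, v_2(b)=-4; units ≡ 5, 7 (mod 8); ε·ε+αω+βω = 0·1+4·0+-4·1 ≡ 0  ⇒  (a,b)_2 = +1.
v=∞: 1081621 > 0 and 22591 > 0  ⇒  (a,b)_∞ = +1.
v=29: a=29^0·(≡26), b=29^1·(≡22) mod 29; (26|29)=-1, (22|29)=+1; (−1)^{0·1·14}·(-1)^1·(+1)^0 = -1.
v=37: a=37^1·(≡33), b=37^0·(≡4) mod 37; (33|37)=+1, (4|37)=+1; (−1)^{1·0·18}·(+1)^0·(+1)^1 = +1.
v=3: a=3^0·(≡1), b=3^-4·(≡1) mod 3; (1|3)=+1, (1|3)=+1; (−1)^{0·-4·1}·(+1)^-4·(+1)^0 = +1.
v=31: a=31^1·(≡9), b=31^0·(≡30) mod 31; (9|31)=+1, (30|31)=-1; (−1)^{1·0·15}·(+1)^0·(-1)^1 = -1.
v=23: a=23^1·(≡5), b=23^0·(≡5) mod 23; (5|23)=-1, (5|23)=-1; (−1)^{1·0·11}·(-1)^0·(-1)^1 = -1.
v=19: a=19^0·(≡15), b=19^1·(≡1) mod 19; (15|19)=-1, (1|19)=+1; (−1)^{0·1·9}·(-1)^1·(+1)^0 = -1.
v=11: a=11^0·(≡7), b=11^6·(≡2) mod 11; (7|11)=-1, (2|11)=-1; (−1)^{0·6·5}·(-1)^6·(-1)^0 = +1.
(1081621, 22591 / ℚ) ramifies at {19, 23, 29, 31}: a division algebra.

[19, 23, 29, 31]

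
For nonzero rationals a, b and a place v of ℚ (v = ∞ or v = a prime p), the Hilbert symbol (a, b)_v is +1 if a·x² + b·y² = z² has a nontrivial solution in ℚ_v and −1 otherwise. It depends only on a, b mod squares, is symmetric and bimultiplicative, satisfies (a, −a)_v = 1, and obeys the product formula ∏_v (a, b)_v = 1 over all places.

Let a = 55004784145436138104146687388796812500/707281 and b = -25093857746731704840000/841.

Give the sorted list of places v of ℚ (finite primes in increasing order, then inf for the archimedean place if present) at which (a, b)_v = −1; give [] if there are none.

Mod squares: a ≡ 119301, b ≡ -329189. Check v ∈ {∞, 2, 3, 5, 7, 13, 19, 23, 29, 31, 37, 41}.
v=23: a=23^3·(≡16), b=23^2·(≡10) mod 23; (16|23)=+1, (10|23)=-1; (−1)^{3·2·11}·(+1)^2·(-1)^3 = -1.
v=19: a=19^3·(≡5), b=19^2·(≡5) mod 19; (5|19)=+1, (5|19)=+1; (−1)^{3·2·9}·(+1)^2·(+1)^3 = +1.
v=31: a=31^2·(≡24), b=31^1·(≡14) mod 31; (24|31)=-1, (14|31)=+1; (−1)^{2·1·15}·(-1)^1·(+1)^2 = -1.
v=29: a=29^-4·(≡5), b=29^-2·(≡10) mod 29; (5|29)=+1, (10|29)=-1; (−1)^{-4·-2·14}·(+1)^-2·(-1)^-4 = +1.
v=41: a=41^2·(≡20), b=41^1·(≡28) mod 41; (20|41)=+1, (28|41)=-1; (−1)^{2·1·20}·(+1)^1·(-1)^2 = +1.
v=37: a=37^2·(≡19), b=37^1·(≡22) mod 37; (19|37)=-1, (22|37)=-1; (−1)^{2·1·18}·(-1)^1·(-1)^2 = -1.
v=2: v_2(a)=2, v_2(b)=6; units ≡ 5, 3 (mod 8); ε·ε+αω+βω = 0·1+2·1+6·1 ≡ 0  ⇒  (a,b)_2 = +1.
v=7: a=7^5·(≡6), b=7^1·(≡5) mod 7; (6|7)=-1, (5|7)=-1; (−1)^{5·1·3}·(-1)^1·(-1)^5 = -1.
v=∞: 119301 > 0 and -329189 < 0  ⇒  (a,b)_∞ = +1.
v=5: a=5^6·(≡1), b=5^4·(≡1) mod 5; (1|5)=+1, (1|5)=+1; (−1)^{6·4·2}·(+1)^4·(+1)^6 = +1.
v=3: a=3^17·(≡2), b=3^10·(≡1) mod 3; (2|3)=-1, (1|3)=+1; (−1)^{17·10·1}·(-1)^10·(+1)^17 = +1.
v=13: a=13^3·(≡4), b=13^2·(≡12) mod 13; (4|13)=+1, (12|13)=+1; (−1)^{3·2·6}·(+1)^2·(+1)^3 = +1.
(119301, -329189 / ℚ) ramifies at {7, 23, 31, 37}: a division algebra.

[7, 23, 31, 37]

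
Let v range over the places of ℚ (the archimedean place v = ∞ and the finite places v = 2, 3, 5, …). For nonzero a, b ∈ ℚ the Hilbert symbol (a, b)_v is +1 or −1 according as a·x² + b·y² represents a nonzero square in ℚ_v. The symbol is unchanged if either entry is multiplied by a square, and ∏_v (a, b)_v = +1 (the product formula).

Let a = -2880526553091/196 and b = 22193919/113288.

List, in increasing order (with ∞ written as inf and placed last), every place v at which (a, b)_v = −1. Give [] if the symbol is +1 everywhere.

[2, 3]

(a, b) ≡ (-19, 1518) mod (ℚ^×)²; places V = {2, 3, 7, 11, 17, 19, 23, ∞}.
(a,b)_2: α=-2, β=-3; u≡5, v≡7 (mod 8); ε(u)ε(v)=0·1, αω(v)=-2·0, βω(u)=-3·1; sum ≡ 1  ⇒  -1.
(a,b)_11: α=2, u≡4; β=1, v≡2 (mod 11); (4|11)=+1, (2|11)=-1; sign (−1)^0·+1^1·-1^2 = +1.
(a,b)_3: α=8, u≡2; β=5, v≡2 (mod 3); (2|3)=-1, (2|3)=-1; sign (−1)^0·-1^5·-1^8 = -1.
(a,b)_23: α=2, u≡8; β=1, v≡15 (mod 23); (8|23)=+1, (15|23)=-1; sign (−1)^0·+1^1·-1^2 = +1.
(a,b)_7: α=-2, u≡4; β=-2, v≡3 (mod 7); (4|7)=+1, (3|7)=-1; sign (−1)^0·+1^-2·-1^-2 = +1.
(a,b)_∞: sgn(-19)=−, sgn(1518)=+, so +1.
(a,b)_19: α=3, u≡2; β=2, v≡9 (mod 19); (2|19)=-1, (9|19)=+1; sign (−1)^0·-1^2·+1^3 = +1.
(a,b)_17: α=0, u≡13; β=-2, v≡11 (mod 17); (13|17)=+1, (11|17)=-1; sign (−1)^0·+1^-2·-1^0 = +1.
(-19, 1518 / ℚ) ramifies at {2, 3}: a division algebra.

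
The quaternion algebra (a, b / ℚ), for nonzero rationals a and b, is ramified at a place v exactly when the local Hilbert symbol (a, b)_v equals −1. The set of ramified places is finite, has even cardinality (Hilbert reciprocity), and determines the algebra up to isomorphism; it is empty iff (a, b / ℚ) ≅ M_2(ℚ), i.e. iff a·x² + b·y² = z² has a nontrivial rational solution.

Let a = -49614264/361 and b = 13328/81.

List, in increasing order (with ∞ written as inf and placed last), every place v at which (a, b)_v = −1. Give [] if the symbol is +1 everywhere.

[7, 41]

(a, b) ≡ (-574, 17) mod (ℚ^×)²; places V = {2, 3, 7, 17, 19, 41, ∞}.
(a,b)_7: α=5, u≡4; β=2, v≡5 (mod 7); (4|7)=+1, (5|7)=-1; sign (−1)^0·+1^2·-1^5 = -1.
(a,b)_∞: sgn(-574)=−, sgn(17)=+, so +1.
(a,b)_17: α=0, u≡8; β=1, v≡8 (mod 17); (8|17)=+1, (8|17)=+1; sign (−1)^0·+1^1·+1^0 = +1.
(a,b)_3: α=2, u≡2; β=-4, v≡2 (mod 3); (2|3)=-1, (2|3)=-1; sign (−1)^0·-1^-4·-1^2 = +1.
(a,b)_41: α=1, u≡14; β=0, v≡38 (mod 41); (14|41)=-1, (38|41)=-1; sign (−1)^0·-1^0·-1^1 = -1.
(a,b)_19: α=-2, u≡18; β=0, v≡17 (mod 19); (18|19)=-1, (17|19)=+1; sign (−1)^0·-1^0·+1^-2 = +1.
(a,b)_2: α=3, β=4; u≡1, v≡1 (mod 8); ε(u)ε(v)=0·0, αω(v)=3·0, βω(u)=4·0; sum ≡ 0  ⇒  +1.
|Ram(-574, 17)| = 2, even; anisotropic at {7, 41}.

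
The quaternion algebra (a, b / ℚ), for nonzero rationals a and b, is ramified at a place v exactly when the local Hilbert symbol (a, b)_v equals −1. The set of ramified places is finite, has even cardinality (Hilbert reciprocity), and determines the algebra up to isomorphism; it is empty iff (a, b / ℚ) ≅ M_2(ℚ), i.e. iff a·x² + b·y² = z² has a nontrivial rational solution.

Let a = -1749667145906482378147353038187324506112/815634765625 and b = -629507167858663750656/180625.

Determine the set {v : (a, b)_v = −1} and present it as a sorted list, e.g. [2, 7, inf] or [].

[7, 11, 23, inf]

Mod squares: a ≡ -1153243, b ≡ -51359. Check v ∈ {∞, 2, 3, 5, 7, 11, 13, 17, 19, 23, 29, 37}.
v=11: a=11^2·(≡6), b=11^1·(≡7) mod 11; (6|11)=-1, (7|11)=-1; (−1)^{2·1·5}·(-1)^1·(-1)^2 = -1.
v=13: a=13^3·(≡3), b=13^2·(≡3) mod 13; (3|13)=+1, (3|13)=+1; (−1)^{3·2·6}·(+1)^2·(+1)^3 = +1.
v=37: a=37^2·(≡34), b=37^0·(≡26) mod 37; (34|37)=+1, (26|37)=+1; (−1)^{2·0·18}·(+1)^0·(+1)^2 = +1.
v=3: a=3^10·(≡2), b=3^2·(≡1) mod 3; (2|3)=-1, (1|3)=+1; (−1)^{10·2·1}·(-1)^2·(+1)^10 = +1.
v=29: a=29^5·(≡10), b=29^3·(≡10) mod 29; (10|29)=-1, (10|29)=-1; (−1)^{5·3·14}·(-1)^3·(-1)^5 = +1.
v=2: v_2(a)=18, v_2(b)=10; units ≡ 5, 1 (mod 8); ε·ε+αω+βω = 0·0+18·0+10·1 ≡ 0  ⇒  (a,b)_2 = +1.
v=23: a=23^5·(≡5), b=23^3·(≡10) mod 23; (5|23)=-1, (10|23)=-1; (−1)^{5·3·11}·(-1)^3·(-1)^5 = -1.
v=19: a=19^3·(≡2), b=19^2·(≡16) mod 19; (2|19)=-1, (16|19)=+1; (−1)^{3·2·9}·(-1)^2·(+1)^3 = +1.
v=5: a=5^-10·(≡3), b=5^-4·(≡1) mod 5; (3|5)=-1, (1|5)=+1; (−1)^{-10·-4·2}·(-1)^-4·(+1)^-10 = +1.
v=7: a=7^3·(≡5), b=7^3·(≡5) mod 7; (5|7)=-1, (5|7)=-1; (−1)^{3·3·3}·(-1)^3·(-1)^3 = -1.
v=∞: -1153243 < 0 and -51359 < 0  ⇒  (a,b)_∞ = -1.
v=17: a=17^-4·(≡6), b=17^-2·(≡9) mod 17; (6|17)=-1, (9|17)=+1; (−1)^{-4·-2·8}·(-1)^-2·(+1)^-4 = +1.
|Ram(-1153243, -51359)| = 4, even; anisotropic at {7, 11, 23, ∞}.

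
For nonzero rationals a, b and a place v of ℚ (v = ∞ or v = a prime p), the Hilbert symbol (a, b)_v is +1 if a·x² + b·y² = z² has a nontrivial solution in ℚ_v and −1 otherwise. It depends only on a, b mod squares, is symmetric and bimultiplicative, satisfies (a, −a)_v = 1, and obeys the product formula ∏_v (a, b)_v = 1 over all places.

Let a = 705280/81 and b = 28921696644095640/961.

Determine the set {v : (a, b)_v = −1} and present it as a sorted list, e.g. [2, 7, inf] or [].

[5, 29]

(a, b) ≡ (2755, 5510) mod (ℚ^×)²; places V = {2, 3, 5, 7, 11, 19, 29, 31, ∞}.
(a,b)_2: α=8, β=3; u≡3, v≡3 (mod 8); ε(u)ε(v)=1·1, αω(v)=8·1, βω(u)=3·1; sum ≡ 0  ⇒  +1.
(a,b)_∞: sgn(2755)=+, sgn(5510)=+, so +1.
(a,b)_29: α=1, u≡26; β=3, v≡28 (mod 29); (26|29)=-1, (28|29)=+1; sign (−1)^0·-1^3·+1^1 = -1.
(a,b)_31: α=0, u≡13; β=-2, v≡21 (mod 31); (13|31)=-1, (21|31)=-1; sign (−1)^0·-1^-2·-1^0 = +1.
(a,b)_11: α=0, u≡1; β=2, v≡7 (mod 11); (1|11)=+1, (7|11)=-1; sign (−1)^0·+1^2·-1^0 = +1.
(a,b)_5: α=1, u≡1; β=1, v≡3 (mod 5); (1|5)=+1, (3|5)=-1; sign (−1)^0·+1^1·-1^1 = -1.
(a,b)_3: α=-4, u≡1; β=6, v≡2 (mod 3); (1|3)=+1, (2|3)=-1; sign (−1)^0·+1^6·-1^-4 = +1.
(a,b)_19: α=1, u≡14; β=3, v≡17 (mod 19); (14|19)=-1, (17|19)=+1; sign (−1)^1·-1^3·+1^1 = +1.
(a,b)_7: α=0, u≡4; β=2, v≡2 (mod 7); (4|7)=+1, (2|7)=+1; sign (−1)^0·+1^2·+1^0 = +1.
Ram(2755, 5510) = {5, 29}; no ℚ_5-point on the conic.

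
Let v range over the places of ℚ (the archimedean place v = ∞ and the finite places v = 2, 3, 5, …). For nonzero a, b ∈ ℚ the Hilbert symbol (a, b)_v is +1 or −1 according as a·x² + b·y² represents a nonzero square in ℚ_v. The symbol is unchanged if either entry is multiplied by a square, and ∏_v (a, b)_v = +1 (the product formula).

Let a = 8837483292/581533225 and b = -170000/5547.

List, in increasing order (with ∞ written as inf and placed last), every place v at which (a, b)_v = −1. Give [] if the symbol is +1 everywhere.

(a, b) ≡ (23, -51) mod (ℚ^×)²; places V = {2, 3, 5, 7, 11, 13, 17, 23, 43, 53, ∞}.
(a,b)_∞: sgn(23)=+, sgn(-51)=−, so +1.
(a,b)_5: α=-2, u≡3; β=4, v≡4 (mod 5); (3|5)=-1, (4|5)=+1; sign (−1)^0·-1^4·+1^-2 = +1.
(a,b)_3: α=8, u≡2; β=-1, v≡1 (mod 3); (2|3)=-1, (1|3)=+1; sign (−1)^0·-1^-1·+1^8 = -1.
(a,b)_11: α=4, u≡1; β=0, v≡9 (mod 11); (1|11)=+1, (9|11)=+1; sign (−1)^0·+1^0·+1^4 = +1.
(a,b)_17: α=0, u≡7; β=1, v≡6 (mod 17); (7|17)=-1, (6|17)=-1; sign (−1)^0·-1^1·-1^0 = -1.
(a,b)_7: α=-2, u≡1; β=0, v≡3 (mod 7); (1|7)=+1, (3|7)=-1; sign (−1)^0·+1^0·-1^-2 = +1.
(a,b)_43: α=0, u≡21; β=-2, v≡36 (mod 43); (21|43)=+1, (36|43)=+1; sign (−1)^0·+1^-2·+1^0 = +1.
(a,b)_2: α=2, β=4; u≡7, v≡5 (mod 8); ε(u)ε(v)=1·0, αω(v)=2·1, βω(u)=4·0; sum ≡ 0  ⇒  +1.
(a,b)_23: α=1, u≡6; β=0, v≡4 (mod 23); (6|23)=+1, (4|23)=+1; sign (−1)^0·+1^0·+1^1 = +1.
(a,b)_53: α=-2, u≡21; β=0, v≡34 (mod 53); (21|53)=-1, (34|53)=-1; sign (−1)^0·-1^0·-1^-2 = +1.
(a,b)_13: α=-2, u≡9; β=0, v≡3 (mod 13); (9|13)=+1, (3|13)=+1; sign (−1)^0·+1^0·+1^-2 = +1.
Ram(23, -51) = {3, 17}; no ℚ_3-point on the conic.

[3, 17]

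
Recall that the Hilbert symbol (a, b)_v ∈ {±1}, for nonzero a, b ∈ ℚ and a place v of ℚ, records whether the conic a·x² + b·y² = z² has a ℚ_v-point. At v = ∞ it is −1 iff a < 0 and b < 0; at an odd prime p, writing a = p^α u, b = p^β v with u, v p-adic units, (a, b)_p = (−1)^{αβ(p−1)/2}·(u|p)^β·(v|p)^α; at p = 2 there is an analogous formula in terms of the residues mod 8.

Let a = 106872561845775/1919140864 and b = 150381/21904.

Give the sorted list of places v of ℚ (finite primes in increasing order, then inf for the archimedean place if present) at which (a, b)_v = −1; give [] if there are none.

[]

Mod squares: a ≡ 31, b ≡ 341. Check v ∈ {∞, 2, 3, 5, 7, 11, 31, 37}.
v=11: a=11^6·(≡1), b=11^1·(≡3) mod 11; (1|11)=+1, (3|11)=+1; (−1)^{6·1·5}·(+1)^1·(+1)^6 = +1.
v=5: a=5^2·(≡4), b=5^0·(≡4) mod 5; (4|5)=+1, (4|5)=+1; (−1)^{2·0·2}·(+1)^0·(+1)^2 = +1.
v=37: a=37^-4·(≡5), b=37^-2·(≡17) mod 37; (5|37)=-1, (17|37)=-1; (−1)^{-4·-2·18}·(-1)^-2·(-1)^-4 = +1.
v=7: a=7^0·(≡3), b=7^2·(≡3) mod 7; (3|7)=-1, (3|7)=-1; (−1)^{0·2·3}·(-1)^2·(-1)^0 = +1.
v=∞: 31 > 0 and 341 > 0  ⇒  (a,b)_∞ = +1.
v=2: v_2(a)=-10, v_2(b)=-4; units ≡ 7, 5 (mod 8); ε·ε+αω+βω = 1·0+-10·1+-4·0 ≡ 0  ⇒  (a,b)_2 = +1.
v=31: a=31^3·(≡14), b=31^1·(≡6) mod 31; (14|31)=+1, (6|31)=-1; (−1)^{3·1·15}·(+1)^1·(-1)^3 = +1.
v=3: a=3^4·(≡1), b=3^2·(≡2) mod 3; (1|3)=+1, (2|3)=-1; (−1)^{4·2·1}·(+1)^2·(-1)^4 = +1.
Every local symbol is +1, so the conic 31·x² + 341·y² = z² has ℚ_v-points for all v and hence a ℚ-point; (a, b / ℚ) ≅ M_2(ℚ).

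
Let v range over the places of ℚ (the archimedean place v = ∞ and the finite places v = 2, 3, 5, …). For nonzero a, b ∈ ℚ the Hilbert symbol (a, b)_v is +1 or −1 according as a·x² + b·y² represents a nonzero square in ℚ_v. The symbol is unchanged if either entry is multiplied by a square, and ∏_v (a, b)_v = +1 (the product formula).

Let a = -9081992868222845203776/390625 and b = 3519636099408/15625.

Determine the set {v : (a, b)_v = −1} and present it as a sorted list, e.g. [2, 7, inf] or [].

[31, 37]

(a, b) ≡ (-341, 210197) mod (ℚ^×)²; places V = {2, 3, 5, 11, 13, 19, 23, 31, 37, ∞}.
(a,b)_3: α=4, u≡1; β=2, v≡2 (mod 3); (1|3)=+1, (2|3)=-1; sign (−1)^0·+1^2·-1^4 = +1.
(a,b)_2: α=6, β=4; u≡3, v≡5 (mod 8); ε(u)ε(v)=1·0, αω(v)=6·1, βω(u)=4·1; sum ≡ 0  ⇒  +1.
(a,b)_31: α=3, u≡18; β=2, v≡3 (mod 31); (18|31)=+1, (3|31)=-1; sign (−1)^0·+1^2·-1^3 = -1.
(a,b)_5: α=-8, u≡4; β=-6, v≡3 (mod 5); (4|5)=+1, (3|5)=-1; sign (−1)^0·+1^-6·-1^-8 = +1.
(a,b)_13: α=2, u≡1; β=1, v≡1 (mod 13); (1|13)=+1, (1|13)=+1; sign (−1)^0·+1^1·+1^2 = +1.
(a,b)_∞: sgn(-341)=−, sgn(210197)=+, so +1.
(a,b)_23: α=2, u≡4; β=1, v≡4 (mod 23); (4|23)=+1, (4|23)=+1; sign (−1)^0·+1^1·+1^2 = +1.
(a,b)_19: α=2, u≡5; β=1, v≡16 (mod 19); (5|19)=+1, (16|19)=+1; sign (−1)^0·+1^1·+1^2 = +1.
(a,b)_11: α=3, u≡2; β=2, v≡5 (mod 11); (2|11)=-1, (5|11)=+1; sign (−1)^0·-1^2·+1^3 = +1.
(a,b)_37: α=2, u≡8; β=1, v≡29 (mod 37); (8|37)=-1, (29|37)=-1; sign (−1)^0·-1^1·-1^2 = -1.
|Ram(-341, 210197)| = 2, even; anisotropic at {31, 37}.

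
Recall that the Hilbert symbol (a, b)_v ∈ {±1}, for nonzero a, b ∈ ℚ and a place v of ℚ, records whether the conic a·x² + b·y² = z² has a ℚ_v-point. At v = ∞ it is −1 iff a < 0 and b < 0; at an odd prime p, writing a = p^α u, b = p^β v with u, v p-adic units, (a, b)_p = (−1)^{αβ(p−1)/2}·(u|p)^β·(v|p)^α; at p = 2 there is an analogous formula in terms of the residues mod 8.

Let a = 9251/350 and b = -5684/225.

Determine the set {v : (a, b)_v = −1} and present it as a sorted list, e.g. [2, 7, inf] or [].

(a, b) ≡ (154, -29) mod (ℚ^×)²; places V = {2, 3, 5, 7, 11, 29, ∞}.
(a,b)_7: α=-1, u≡4; β=2, v≡3 (mod 7); (4|7)=+1, (3|7)=-1; sign (−1)^0·+1^2·-1^-1 = -1.
(a,b)_2: α=-1, β=2; u≡5, v≡3 (mod 8); ε(u)ε(v)=0·1, αω(v)=-1·1, βω(u)=2·1; sum ≡ 1  ⇒  -1.
(a,b)_∞: sgn(154)=+, sgn(-29)=−, so +1.
(a,b)_5: α=-2, u≡4; β=-2, v≡4 (mod 5); (4|5)=+1, (4|5)=+1; sign (−1)^0·+1^-2·+1^-2 = +1.
(a,b)_3: α=0, u≡1; β=-2, v≡1 (mod 3); (1|3)=+1, (1|3)=+1; sign (−1)^0·+1^-2·+1^0 = +1.
(a,b)_29: α=2, u≡20; β=1, v≡28 (mod 29); (20|29)=+1, (28|29)=+1; sign (−1)^0·+1^1·+1^2 = +1.
(a,b)_11: α=1, u≡3; β=0, v≡5 (mod 11); (3|11)=+1, (5|11)=+1; sign (−1)^0·+1^0·+1^1 = +1.
(154, -29 / ℚ) ramifies at {2, 7}: a division algebra.

[2, 7]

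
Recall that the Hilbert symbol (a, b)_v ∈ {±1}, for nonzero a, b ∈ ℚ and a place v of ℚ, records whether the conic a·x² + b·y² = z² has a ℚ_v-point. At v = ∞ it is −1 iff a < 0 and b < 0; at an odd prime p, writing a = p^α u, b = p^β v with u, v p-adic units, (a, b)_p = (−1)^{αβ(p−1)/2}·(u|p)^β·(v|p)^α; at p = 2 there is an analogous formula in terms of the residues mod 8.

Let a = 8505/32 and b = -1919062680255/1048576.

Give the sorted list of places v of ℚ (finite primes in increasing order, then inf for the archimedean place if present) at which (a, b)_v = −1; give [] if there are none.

[5, 17]

(a, b) ≡ (210, -255) mod (ℚ^×)²; places V = {2, 3, 5, 7, 17, ∞}.
(a,b)_17: α=0, u≡6; β=3, v≡16 (mod 17); (6|17)=-1, (16|17)=+1; sign (−1)^0·-1^3·+1^0 = -1.
(a,b)_7: α=1, u≡1; β=2, v≡2 (mod 7); (1|7)=+1, (2|7)=+1; sign (−1)^0·+1^2·+1^1 = +1.
(a,b)_3: α=5, u≡1; β=13, v≡2 (mod 3); (1|3)=+1, (2|3)=-1; sign (−1)^1·+1^13·-1^5 = +1.
(a,b)_∞: sgn(210)=+, sgn(-255)=−, so +1.
(a,b)_5: α=1, u≡3; β=1, v≡4 (mod 5); (3|5)=-1, (4|5)=+1; sign (−1)^0·-1^1·+1^1 = -1.
(a,b)_2: α=-5, β=-20; u≡1, v≡1 (mod 8); ε(u)ε(v)=0·0, αω(v)=-5·0, βω(u)=-20·0; sum ≡ 0  ⇒  +1.
(210, -255 / ℚ) ramifies at {5, 17}: a division algebra.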